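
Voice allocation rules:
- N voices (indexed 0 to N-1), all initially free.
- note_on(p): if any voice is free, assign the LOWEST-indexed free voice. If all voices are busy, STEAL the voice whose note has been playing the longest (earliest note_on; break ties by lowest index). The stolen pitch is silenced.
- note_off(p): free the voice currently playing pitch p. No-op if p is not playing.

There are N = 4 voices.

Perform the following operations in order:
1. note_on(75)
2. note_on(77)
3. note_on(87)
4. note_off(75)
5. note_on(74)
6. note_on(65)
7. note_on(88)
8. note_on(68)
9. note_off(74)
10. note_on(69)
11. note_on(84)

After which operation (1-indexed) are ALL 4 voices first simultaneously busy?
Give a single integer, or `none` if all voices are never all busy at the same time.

Op 1: note_on(75): voice 0 is free -> assigned | voices=[75 - - -]
Op 2: note_on(77): voice 1 is free -> assigned | voices=[75 77 - -]
Op 3: note_on(87): voice 2 is free -> assigned | voices=[75 77 87 -]
Op 4: note_off(75): free voice 0 | voices=[- 77 87 -]
Op 5: note_on(74): voice 0 is free -> assigned | voices=[74 77 87 -]
Op 6: note_on(65): voice 3 is free -> assigned | voices=[74 77 87 65]
Op 7: note_on(88): all voices busy, STEAL voice 1 (pitch 77, oldest) -> assign | voices=[74 88 87 65]
Op 8: note_on(68): all voices busy, STEAL voice 2 (pitch 87, oldest) -> assign | voices=[74 88 68 65]
Op 9: note_off(74): free voice 0 | voices=[- 88 68 65]
Op 10: note_on(69): voice 0 is free -> assigned | voices=[69 88 68 65]
Op 11: note_on(84): all voices busy, STEAL voice 3 (pitch 65, oldest) -> assign | voices=[69 88 68 84]

Answer: 6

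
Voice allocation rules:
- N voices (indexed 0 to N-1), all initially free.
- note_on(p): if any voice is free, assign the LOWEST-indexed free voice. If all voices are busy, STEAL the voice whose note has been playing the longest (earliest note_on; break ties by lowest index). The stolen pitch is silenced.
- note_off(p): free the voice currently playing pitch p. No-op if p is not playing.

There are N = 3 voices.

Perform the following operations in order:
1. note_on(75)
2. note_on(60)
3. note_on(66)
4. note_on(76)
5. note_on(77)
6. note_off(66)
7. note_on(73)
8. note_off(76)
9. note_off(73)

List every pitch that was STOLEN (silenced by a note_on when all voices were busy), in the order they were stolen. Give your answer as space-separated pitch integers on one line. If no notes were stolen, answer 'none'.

Answer: 75 60

Derivation:
Op 1: note_on(75): voice 0 is free -> assigned | voices=[75 - -]
Op 2: note_on(60): voice 1 is free -> assigned | voices=[75 60 -]
Op 3: note_on(66): voice 2 is free -> assigned | voices=[75 60 66]
Op 4: note_on(76): all voices busy, STEAL voice 0 (pitch 75, oldest) -> assign | voices=[76 60 66]
Op 5: note_on(77): all voices busy, STEAL voice 1 (pitch 60, oldest) -> assign | voices=[76 77 66]
Op 6: note_off(66): free voice 2 | voices=[76 77 -]
Op 7: note_on(73): voice 2 is free -> assigned | voices=[76 77 73]
Op 8: note_off(76): free voice 0 | voices=[- 77 73]
Op 9: note_off(73): free voice 2 | voices=[- 77 -]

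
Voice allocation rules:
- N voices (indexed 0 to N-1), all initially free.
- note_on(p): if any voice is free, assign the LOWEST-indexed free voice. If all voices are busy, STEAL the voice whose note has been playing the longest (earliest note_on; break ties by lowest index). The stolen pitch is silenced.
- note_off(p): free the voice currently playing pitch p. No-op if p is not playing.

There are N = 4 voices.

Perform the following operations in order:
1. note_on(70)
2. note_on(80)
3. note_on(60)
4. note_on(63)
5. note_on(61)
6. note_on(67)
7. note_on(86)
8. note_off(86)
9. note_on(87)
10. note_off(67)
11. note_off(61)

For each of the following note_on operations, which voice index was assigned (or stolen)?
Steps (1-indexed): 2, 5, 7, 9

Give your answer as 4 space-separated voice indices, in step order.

Op 1: note_on(70): voice 0 is free -> assigned | voices=[70 - - -]
Op 2: note_on(80): voice 1 is free -> assigned | voices=[70 80 - -]
Op 3: note_on(60): voice 2 is free -> assigned | voices=[70 80 60 -]
Op 4: note_on(63): voice 3 is free -> assigned | voices=[70 80 60 63]
Op 5: note_on(61): all voices busy, STEAL voice 0 (pitch 70, oldest) -> assign | voices=[61 80 60 63]
Op 6: note_on(67): all voices busy, STEAL voice 1 (pitch 80, oldest) -> assign | voices=[61 67 60 63]
Op 7: note_on(86): all voices busy, STEAL voice 2 (pitch 60, oldest) -> assign | voices=[61 67 86 63]
Op 8: note_off(86): free voice 2 | voices=[61 67 - 63]
Op 9: note_on(87): voice 2 is free -> assigned | voices=[61 67 87 63]
Op 10: note_off(67): free voice 1 | voices=[61 - 87 63]
Op 11: note_off(61): free voice 0 | voices=[- - 87 63]

Answer: 1 0 2 2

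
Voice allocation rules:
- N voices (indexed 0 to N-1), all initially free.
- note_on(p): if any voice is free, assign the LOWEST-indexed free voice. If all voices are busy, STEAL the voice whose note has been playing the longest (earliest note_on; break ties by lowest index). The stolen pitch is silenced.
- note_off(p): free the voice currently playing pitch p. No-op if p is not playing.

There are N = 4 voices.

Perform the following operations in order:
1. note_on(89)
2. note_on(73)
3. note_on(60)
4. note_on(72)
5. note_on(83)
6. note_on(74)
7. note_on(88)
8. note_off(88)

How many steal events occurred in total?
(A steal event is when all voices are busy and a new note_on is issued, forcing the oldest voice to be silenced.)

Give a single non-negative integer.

Answer: 3

Derivation:
Op 1: note_on(89): voice 0 is free -> assigned | voices=[89 - - -]
Op 2: note_on(73): voice 1 is free -> assigned | voices=[89 73 - -]
Op 3: note_on(60): voice 2 is free -> assigned | voices=[89 73 60 -]
Op 4: note_on(72): voice 3 is free -> assigned | voices=[89 73 60 72]
Op 5: note_on(83): all voices busy, STEAL voice 0 (pitch 89, oldest) -> assign | voices=[83 73 60 72]
Op 6: note_on(74): all voices busy, STEAL voice 1 (pitch 73, oldest) -> assign | voices=[83 74 60 72]
Op 7: note_on(88): all voices busy, STEAL voice 2 (pitch 60, oldest) -> assign | voices=[83 74 88 72]
Op 8: note_off(88): free voice 2 | voices=[83 74 - 72]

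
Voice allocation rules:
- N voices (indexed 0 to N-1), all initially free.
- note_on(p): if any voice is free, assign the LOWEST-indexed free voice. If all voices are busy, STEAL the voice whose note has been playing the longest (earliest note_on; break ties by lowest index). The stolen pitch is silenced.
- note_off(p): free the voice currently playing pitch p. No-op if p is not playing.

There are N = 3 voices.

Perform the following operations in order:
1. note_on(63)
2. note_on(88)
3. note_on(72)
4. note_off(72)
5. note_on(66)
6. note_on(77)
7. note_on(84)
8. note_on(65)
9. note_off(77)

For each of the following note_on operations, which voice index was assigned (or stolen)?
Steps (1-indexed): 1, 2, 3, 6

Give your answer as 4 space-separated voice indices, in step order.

Op 1: note_on(63): voice 0 is free -> assigned | voices=[63 - -]
Op 2: note_on(88): voice 1 is free -> assigned | voices=[63 88 -]
Op 3: note_on(72): voice 2 is free -> assigned | voices=[63 88 72]
Op 4: note_off(72): free voice 2 | voices=[63 88 -]
Op 5: note_on(66): voice 2 is free -> assigned | voices=[63 88 66]
Op 6: note_on(77): all voices busy, STEAL voice 0 (pitch 63, oldest) -> assign | voices=[77 88 66]
Op 7: note_on(84): all voices busy, STEAL voice 1 (pitch 88, oldest) -> assign | voices=[77 84 66]
Op 8: note_on(65): all voices busy, STEAL voice 2 (pitch 66, oldest) -> assign | voices=[77 84 65]
Op 9: note_off(77): free voice 0 | voices=[- 84 65]

Answer: 0 1 2 0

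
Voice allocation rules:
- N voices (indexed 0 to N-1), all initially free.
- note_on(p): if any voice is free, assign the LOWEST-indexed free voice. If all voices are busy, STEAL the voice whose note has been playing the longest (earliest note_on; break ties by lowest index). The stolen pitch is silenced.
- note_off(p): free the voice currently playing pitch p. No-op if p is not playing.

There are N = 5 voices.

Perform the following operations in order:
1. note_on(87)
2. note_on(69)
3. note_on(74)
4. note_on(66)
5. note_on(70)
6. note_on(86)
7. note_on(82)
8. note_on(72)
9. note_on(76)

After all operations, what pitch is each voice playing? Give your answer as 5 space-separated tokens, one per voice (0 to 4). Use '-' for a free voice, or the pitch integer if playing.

Op 1: note_on(87): voice 0 is free -> assigned | voices=[87 - - - -]
Op 2: note_on(69): voice 1 is free -> assigned | voices=[87 69 - - -]
Op 3: note_on(74): voice 2 is free -> assigned | voices=[87 69 74 - -]
Op 4: note_on(66): voice 3 is free -> assigned | voices=[87 69 74 66 -]
Op 5: note_on(70): voice 4 is free -> assigned | voices=[87 69 74 66 70]
Op 6: note_on(86): all voices busy, STEAL voice 0 (pitch 87, oldest) -> assign | voices=[86 69 74 66 70]
Op 7: note_on(82): all voices busy, STEAL voice 1 (pitch 69, oldest) -> assign | voices=[86 82 74 66 70]
Op 8: note_on(72): all voices busy, STEAL voice 2 (pitch 74, oldest) -> assign | voices=[86 82 72 66 70]
Op 9: note_on(76): all voices busy, STEAL voice 3 (pitch 66, oldest) -> assign | voices=[86 82 72 76 70]

Answer: 86 82 72 76 70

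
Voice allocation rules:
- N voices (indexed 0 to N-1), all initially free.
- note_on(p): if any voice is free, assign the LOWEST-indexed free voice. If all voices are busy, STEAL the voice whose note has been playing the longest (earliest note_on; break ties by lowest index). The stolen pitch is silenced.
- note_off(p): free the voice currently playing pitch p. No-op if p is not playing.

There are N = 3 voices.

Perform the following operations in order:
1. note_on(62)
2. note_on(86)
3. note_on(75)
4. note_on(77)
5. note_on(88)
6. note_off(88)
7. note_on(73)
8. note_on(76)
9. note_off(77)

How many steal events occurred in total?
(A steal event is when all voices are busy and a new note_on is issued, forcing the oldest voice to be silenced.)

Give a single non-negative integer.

Op 1: note_on(62): voice 0 is free -> assigned | voices=[62 - -]
Op 2: note_on(86): voice 1 is free -> assigned | voices=[62 86 -]
Op 3: note_on(75): voice 2 is free -> assigned | voices=[62 86 75]
Op 4: note_on(77): all voices busy, STEAL voice 0 (pitch 62, oldest) -> assign | voices=[77 86 75]
Op 5: note_on(88): all voices busy, STEAL voice 1 (pitch 86, oldest) -> assign | voices=[77 88 75]
Op 6: note_off(88): free voice 1 | voices=[77 - 75]
Op 7: note_on(73): voice 1 is free -> assigned | voices=[77 73 75]
Op 8: note_on(76): all voices busy, STEAL voice 2 (pitch 75, oldest) -> assign | voices=[77 73 76]
Op 9: note_off(77): free voice 0 | voices=[- 73 76]

Answer: 3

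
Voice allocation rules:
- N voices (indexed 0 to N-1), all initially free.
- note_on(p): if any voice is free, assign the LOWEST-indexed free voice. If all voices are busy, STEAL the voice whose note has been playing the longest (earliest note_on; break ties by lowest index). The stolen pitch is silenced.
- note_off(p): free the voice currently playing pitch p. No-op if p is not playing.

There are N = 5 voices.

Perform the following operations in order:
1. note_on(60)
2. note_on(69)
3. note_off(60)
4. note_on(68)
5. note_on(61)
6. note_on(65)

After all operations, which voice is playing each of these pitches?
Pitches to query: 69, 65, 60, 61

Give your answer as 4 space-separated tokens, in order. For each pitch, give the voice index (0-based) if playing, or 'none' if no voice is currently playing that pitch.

Answer: 1 3 none 2

Derivation:
Op 1: note_on(60): voice 0 is free -> assigned | voices=[60 - - - -]
Op 2: note_on(69): voice 1 is free -> assigned | voices=[60 69 - - -]
Op 3: note_off(60): free voice 0 | voices=[- 69 - - -]
Op 4: note_on(68): voice 0 is free -> assigned | voices=[68 69 - - -]
Op 5: note_on(61): voice 2 is free -> assigned | voices=[68 69 61 - -]
Op 6: note_on(65): voice 3 is free -> assigned | voices=[68 69 61 65 -]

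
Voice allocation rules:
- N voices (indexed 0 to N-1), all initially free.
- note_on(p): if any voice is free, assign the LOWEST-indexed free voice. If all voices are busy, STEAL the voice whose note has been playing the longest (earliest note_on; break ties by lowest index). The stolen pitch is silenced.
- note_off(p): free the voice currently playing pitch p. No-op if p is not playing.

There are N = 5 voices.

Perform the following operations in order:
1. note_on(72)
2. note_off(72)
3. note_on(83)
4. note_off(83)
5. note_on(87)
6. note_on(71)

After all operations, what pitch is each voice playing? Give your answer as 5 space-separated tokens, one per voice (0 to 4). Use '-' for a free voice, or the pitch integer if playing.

Op 1: note_on(72): voice 0 is free -> assigned | voices=[72 - - - -]
Op 2: note_off(72): free voice 0 | voices=[- - - - -]
Op 3: note_on(83): voice 0 is free -> assigned | voices=[83 - - - -]
Op 4: note_off(83): free voice 0 | voices=[- - - - -]
Op 5: note_on(87): voice 0 is free -> assigned | voices=[87 - - - -]
Op 6: note_on(71): voice 1 is free -> assigned | voices=[87 71 - - -]

Answer: 87 71 - - -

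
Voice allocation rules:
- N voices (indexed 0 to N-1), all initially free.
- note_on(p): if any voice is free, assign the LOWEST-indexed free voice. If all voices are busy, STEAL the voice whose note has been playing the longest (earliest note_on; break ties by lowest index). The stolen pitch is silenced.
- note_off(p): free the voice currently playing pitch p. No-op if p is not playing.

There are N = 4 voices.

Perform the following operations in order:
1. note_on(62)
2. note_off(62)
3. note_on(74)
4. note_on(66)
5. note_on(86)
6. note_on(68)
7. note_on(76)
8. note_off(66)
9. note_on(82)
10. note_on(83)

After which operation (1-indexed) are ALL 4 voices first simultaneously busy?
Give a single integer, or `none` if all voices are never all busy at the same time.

Op 1: note_on(62): voice 0 is free -> assigned | voices=[62 - - -]
Op 2: note_off(62): free voice 0 | voices=[- - - -]
Op 3: note_on(74): voice 0 is free -> assigned | voices=[74 - - -]
Op 4: note_on(66): voice 1 is free -> assigned | voices=[74 66 - -]
Op 5: note_on(86): voice 2 is free -> assigned | voices=[74 66 86 -]
Op 6: note_on(68): voice 3 is free -> assigned | voices=[74 66 86 68]
Op 7: note_on(76): all voices busy, STEAL voice 0 (pitch 74, oldest) -> assign | voices=[76 66 86 68]
Op 8: note_off(66): free voice 1 | voices=[76 - 86 68]
Op 9: note_on(82): voice 1 is free -> assigned | voices=[76 82 86 68]
Op 10: note_on(83): all voices busy, STEAL voice 2 (pitch 86, oldest) -> assign | voices=[76 82 83 68]

Answer: 6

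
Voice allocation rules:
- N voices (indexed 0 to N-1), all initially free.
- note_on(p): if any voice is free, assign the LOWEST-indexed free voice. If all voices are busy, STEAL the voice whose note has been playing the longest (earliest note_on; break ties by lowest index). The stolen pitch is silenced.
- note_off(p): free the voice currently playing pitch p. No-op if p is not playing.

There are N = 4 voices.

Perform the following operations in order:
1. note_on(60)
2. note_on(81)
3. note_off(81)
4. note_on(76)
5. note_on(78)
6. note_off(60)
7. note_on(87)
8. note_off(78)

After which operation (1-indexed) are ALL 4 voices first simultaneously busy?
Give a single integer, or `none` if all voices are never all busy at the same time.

Op 1: note_on(60): voice 0 is free -> assigned | voices=[60 - - -]
Op 2: note_on(81): voice 1 is free -> assigned | voices=[60 81 - -]
Op 3: note_off(81): free voice 1 | voices=[60 - - -]
Op 4: note_on(76): voice 1 is free -> assigned | voices=[60 76 - -]
Op 5: note_on(78): voice 2 is free -> assigned | voices=[60 76 78 -]
Op 6: note_off(60): free voice 0 | voices=[- 76 78 -]
Op 7: note_on(87): voice 0 is free -> assigned | voices=[87 76 78 -]
Op 8: note_off(78): free voice 2 | voices=[87 76 - -]

Answer: none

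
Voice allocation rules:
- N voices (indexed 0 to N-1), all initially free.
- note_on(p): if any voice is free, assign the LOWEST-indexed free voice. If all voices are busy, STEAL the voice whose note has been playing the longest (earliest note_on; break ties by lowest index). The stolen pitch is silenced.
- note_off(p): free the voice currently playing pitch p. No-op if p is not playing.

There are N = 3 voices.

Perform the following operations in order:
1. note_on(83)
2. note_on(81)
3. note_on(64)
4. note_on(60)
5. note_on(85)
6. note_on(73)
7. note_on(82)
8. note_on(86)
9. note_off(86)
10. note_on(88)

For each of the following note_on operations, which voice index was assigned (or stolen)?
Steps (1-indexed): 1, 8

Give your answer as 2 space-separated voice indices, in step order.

Op 1: note_on(83): voice 0 is free -> assigned | voices=[83 - -]
Op 2: note_on(81): voice 1 is free -> assigned | voices=[83 81 -]
Op 3: note_on(64): voice 2 is free -> assigned | voices=[83 81 64]
Op 4: note_on(60): all voices busy, STEAL voice 0 (pitch 83, oldest) -> assign | voices=[60 81 64]
Op 5: note_on(85): all voices busy, STEAL voice 1 (pitch 81, oldest) -> assign | voices=[60 85 64]
Op 6: note_on(73): all voices busy, STEAL voice 2 (pitch 64, oldest) -> assign | voices=[60 85 73]
Op 7: note_on(82): all voices busy, STEAL voice 0 (pitch 60, oldest) -> assign | voices=[82 85 73]
Op 8: note_on(86): all voices busy, STEAL voice 1 (pitch 85, oldest) -> assign | voices=[82 86 73]
Op 9: note_off(86): free voice 1 | voices=[82 - 73]
Op 10: note_on(88): voice 1 is free -> assigned | voices=[82 88 73]

Answer: 0 1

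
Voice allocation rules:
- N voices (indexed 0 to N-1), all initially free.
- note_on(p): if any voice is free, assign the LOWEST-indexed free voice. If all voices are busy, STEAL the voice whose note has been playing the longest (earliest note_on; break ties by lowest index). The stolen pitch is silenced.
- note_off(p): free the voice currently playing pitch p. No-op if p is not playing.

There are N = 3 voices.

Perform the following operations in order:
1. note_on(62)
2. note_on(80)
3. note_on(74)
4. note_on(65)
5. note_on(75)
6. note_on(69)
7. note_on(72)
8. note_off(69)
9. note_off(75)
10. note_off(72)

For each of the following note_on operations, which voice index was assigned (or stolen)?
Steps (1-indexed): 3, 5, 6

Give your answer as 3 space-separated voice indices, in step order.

Op 1: note_on(62): voice 0 is free -> assigned | voices=[62 - -]
Op 2: note_on(80): voice 1 is free -> assigned | voices=[62 80 -]
Op 3: note_on(74): voice 2 is free -> assigned | voices=[62 80 74]
Op 4: note_on(65): all voices busy, STEAL voice 0 (pitch 62, oldest) -> assign | voices=[65 80 74]
Op 5: note_on(75): all voices busy, STEAL voice 1 (pitch 80, oldest) -> assign | voices=[65 75 74]
Op 6: note_on(69): all voices busy, STEAL voice 2 (pitch 74, oldest) -> assign | voices=[65 75 69]
Op 7: note_on(72): all voices busy, STEAL voice 0 (pitch 65, oldest) -> assign | voices=[72 75 69]
Op 8: note_off(69): free voice 2 | voices=[72 75 -]
Op 9: note_off(75): free voice 1 | voices=[72 - -]
Op 10: note_off(72): free voice 0 | voices=[- - -]

Answer: 2 1 2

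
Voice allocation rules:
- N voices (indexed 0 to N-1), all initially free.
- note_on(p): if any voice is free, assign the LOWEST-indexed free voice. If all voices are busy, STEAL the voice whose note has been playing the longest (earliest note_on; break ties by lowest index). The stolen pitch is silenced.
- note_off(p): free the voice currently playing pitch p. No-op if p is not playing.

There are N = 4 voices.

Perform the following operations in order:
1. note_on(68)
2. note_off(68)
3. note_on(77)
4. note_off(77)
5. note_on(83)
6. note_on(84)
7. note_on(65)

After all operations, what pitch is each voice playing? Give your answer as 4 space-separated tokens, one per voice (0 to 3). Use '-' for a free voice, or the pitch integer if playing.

Op 1: note_on(68): voice 0 is free -> assigned | voices=[68 - - -]
Op 2: note_off(68): free voice 0 | voices=[- - - -]
Op 3: note_on(77): voice 0 is free -> assigned | voices=[77 - - -]
Op 4: note_off(77): free voice 0 | voices=[- - - -]
Op 5: note_on(83): voice 0 is free -> assigned | voices=[83 - - -]
Op 6: note_on(84): voice 1 is free -> assigned | voices=[83 84 - -]
Op 7: note_on(65): voice 2 is free -> assigned | voices=[83 84 65 -]

Answer: 83 84 65 -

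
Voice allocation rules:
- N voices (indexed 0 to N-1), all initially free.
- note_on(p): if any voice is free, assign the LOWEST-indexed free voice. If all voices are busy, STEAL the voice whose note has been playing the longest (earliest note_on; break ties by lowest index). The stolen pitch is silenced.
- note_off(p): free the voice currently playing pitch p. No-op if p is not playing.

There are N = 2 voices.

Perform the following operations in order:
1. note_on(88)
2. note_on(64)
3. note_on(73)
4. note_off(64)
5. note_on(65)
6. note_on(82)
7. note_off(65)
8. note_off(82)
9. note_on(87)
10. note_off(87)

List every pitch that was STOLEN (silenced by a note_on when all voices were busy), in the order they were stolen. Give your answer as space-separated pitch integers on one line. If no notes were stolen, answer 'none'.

Answer: 88 73

Derivation:
Op 1: note_on(88): voice 0 is free -> assigned | voices=[88 -]
Op 2: note_on(64): voice 1 is free -> assigned | voices=[88 64]
Op 3: note_on(73): all voices busy, STEAL voice 0 (pitch 88, oldest) -> assign | voices=[73 64]
Op 4: note_off(64): free voice 1 | voices=[73 -]
Op 5: note_on(65): voice 1 is free -> assigned | voices=[73 65]
Op 6: note_on(82): all voices busy, STEAL voice 0 (pitch 73, oldest) -> assign | voices=[82 65]
Op 7: note_off(65): free voice 1 | voices=[82 -]
Op 8: note_off(82): free voice 0 | voices=[- -]
Op 9: note_on(87): voice 0 is free -> assigned | voices=[87 -]
Op 10: note_off(87): free voice 0 | voices=[- -]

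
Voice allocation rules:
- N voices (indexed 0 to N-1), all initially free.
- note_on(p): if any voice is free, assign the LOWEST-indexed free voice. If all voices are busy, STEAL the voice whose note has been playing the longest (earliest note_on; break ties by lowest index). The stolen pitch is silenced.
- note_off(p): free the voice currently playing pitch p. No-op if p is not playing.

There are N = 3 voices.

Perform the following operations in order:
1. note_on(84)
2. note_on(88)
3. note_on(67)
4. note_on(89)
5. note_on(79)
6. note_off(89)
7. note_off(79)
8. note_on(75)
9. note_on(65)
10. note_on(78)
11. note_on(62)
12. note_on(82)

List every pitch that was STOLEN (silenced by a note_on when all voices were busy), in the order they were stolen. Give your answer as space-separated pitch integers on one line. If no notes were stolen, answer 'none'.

Answer: 84 88 67 75 65

Derivation:
Op 1: note_on(84): voice 0 is free -> assigned | voices=[84 - -]
Op 2: note_on(88): voice 1 is free -> assigned | voices=[84 88 -]
Op 3: note_on(67): voice 2 is free -> assigned | voices=[84 88 67]
Op 4: note_on(89): all voices busy, STEAL voice 0 (pitch 84, oldest) -> assign | voices=[89 88 67]
Op 5: note_on(79): all voices busy, STEAL voice 1 (pitch 88, oldest) -> assign | voices=[89 79 67]
Op 6: note_off(89): free voice 0 | voices=[- 79 67]
Op 7: note_off(79): free voice 1 | voices=[- - 67]
Op 8: note_on(75): voice 0 is free -> assigned | voices=[75 - 67]
Op 9: note_on(65): voice 1 is free -> assigned | voices=[75 65 67]
Op 10: note_on(78): all voices busy, STEAL voice 2 (pitch 67, oldest) -> assign | voices=[75 65 78]
Op 11: note_on(62): all voices busy, STEAL voice 0 (pitch 75, oldest) -> assign | voices=[62 65 78]
Op 12: note_on(82): all voices busy, STEAL voice 1 (pitch 65, oldest) -> assign | voices=[62 82 78]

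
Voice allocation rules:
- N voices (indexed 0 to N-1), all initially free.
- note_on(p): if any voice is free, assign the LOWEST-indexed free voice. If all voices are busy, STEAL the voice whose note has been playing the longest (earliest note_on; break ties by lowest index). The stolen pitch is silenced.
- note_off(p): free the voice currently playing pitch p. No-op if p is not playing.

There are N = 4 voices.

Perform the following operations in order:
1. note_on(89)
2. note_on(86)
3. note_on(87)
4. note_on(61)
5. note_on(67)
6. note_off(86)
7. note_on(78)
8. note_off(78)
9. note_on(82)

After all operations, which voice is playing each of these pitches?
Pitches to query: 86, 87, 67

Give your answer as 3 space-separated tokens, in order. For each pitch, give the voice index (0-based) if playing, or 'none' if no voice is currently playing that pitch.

Op 1: note_on(89): voice 0 is free -> assigned | voices=[89 - - -]
Op 2: note_on(86): voice 1 is free -> assigned | voices=[89 86 - -]
Op 3: note_on(87): voice 2 is free -> assigned | voices=[89 86 87 -]
Op 4: note_on(61): voice 3 is free -> assigned | voices=[89 86 87 61]
Op 5: note_on(67): all voices busy, STEAL voice 0 (pitch 89, oldest) -> assign | voices=[67 86 87 61]
Op 6: note_off(86): free voice 1 | voices=[67 - 87 61]
Op 7: note_on(78): voice 1 is free -> assigned | voices=[67 78 87 61]
Op 8: note_off(78): free voice 1 | voices=[67 - 87 61]
Op 9: note_on(82): voice 1 is free -> assigned | voices=[67 82 87 61]

Answer: none 2 0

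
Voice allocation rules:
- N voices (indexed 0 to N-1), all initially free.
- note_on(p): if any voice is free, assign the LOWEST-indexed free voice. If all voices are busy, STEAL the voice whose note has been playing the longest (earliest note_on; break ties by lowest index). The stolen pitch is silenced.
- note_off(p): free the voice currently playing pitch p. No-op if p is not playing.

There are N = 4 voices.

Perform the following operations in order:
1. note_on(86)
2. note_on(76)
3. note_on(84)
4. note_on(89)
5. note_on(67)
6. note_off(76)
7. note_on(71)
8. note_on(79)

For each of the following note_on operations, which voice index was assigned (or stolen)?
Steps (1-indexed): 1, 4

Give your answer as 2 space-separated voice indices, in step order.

Answer: 0 3

Derivation:
Op 1: note_on(86): voice 0 is free -> assigned | voices=[86 - - -]
Op 2: note_on(76): voice 1 is free -> assigned | voices=[86 76 - -]
Op 3: note_on(84): voice 2 is free -> assigned | voices=[86 76 84 -]
Op 4: note_on(89): voice 3 is free -> assigned | voices=[86 76 84 89]
Op 5: note_on(67): all voices busy, STEAL voice 0 (pitch 86, oldest) -> assign | voices=[67 76 84 89]
Op 6: note_off(76): free voice 1 | voices=[67 - 84 89]
Op 7: note_on(71): voice 1 is free -> assigned | voices=[67 71 84 89]
Op 8: note_on(79): all voices busy, STEAL voice 2 (pitch 84, oldest) -> assign | voices=[67 71 79 89]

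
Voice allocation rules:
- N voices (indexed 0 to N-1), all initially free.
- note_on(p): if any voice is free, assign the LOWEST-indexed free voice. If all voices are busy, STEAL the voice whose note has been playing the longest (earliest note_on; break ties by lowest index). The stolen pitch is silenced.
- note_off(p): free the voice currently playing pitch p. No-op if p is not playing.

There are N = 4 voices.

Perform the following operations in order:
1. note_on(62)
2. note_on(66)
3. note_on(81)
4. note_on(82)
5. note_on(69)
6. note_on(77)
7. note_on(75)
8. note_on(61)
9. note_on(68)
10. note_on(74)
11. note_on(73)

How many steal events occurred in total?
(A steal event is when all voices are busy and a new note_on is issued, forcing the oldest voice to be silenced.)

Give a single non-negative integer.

Op 1: note_on(62): voice 0 is free -> assigned | voices=[62 - - -]
Op 2: note_on(66): voice 1 is free -> assigned | voices=[62 66 - -]
Op 3: note_on(81): voice 2 is free -> assigned | voices=[62 66 81 -]
Op 4: note_on(82): voice 3 is free -> assigned | voices=[62 66 81 82]
Op 5: note_on(69): all voices busy, STEAL voice 0 (pitch 62, oldest) -> assign | voices=[69 66 81 82]
Op 6: note_on(77): all voices busy, STEAL voice 1 (pitch 66, oldest) -> assign | voices=[69 77 81 82]
Op 7: note_on(75): all voices busy, STEAL voice 2 (pitch 81, oldest) -> assign | voices=[69 77 75 82]
Op 8: note_on(61): all voices busy, STEAL voice 3 (pitch 82, oldest) -> assign | voices=[69 77 75 61]
Op 9: note_on(68): all voices busy, STEAL voice 0 (pitch 69, oldest) -> assign | voices=[68 77 75 61]
Op 10: note_on(74): all voices busy, STEAL voice 1 (pitch 77, oldest) -> assign | voices=[68 74 75 61]
Op 11: note_on(73): all voices busy, STEAL voice 2 (pitch 75, oldest) -> assign | voices=[68 74 73 61]

Answer: 7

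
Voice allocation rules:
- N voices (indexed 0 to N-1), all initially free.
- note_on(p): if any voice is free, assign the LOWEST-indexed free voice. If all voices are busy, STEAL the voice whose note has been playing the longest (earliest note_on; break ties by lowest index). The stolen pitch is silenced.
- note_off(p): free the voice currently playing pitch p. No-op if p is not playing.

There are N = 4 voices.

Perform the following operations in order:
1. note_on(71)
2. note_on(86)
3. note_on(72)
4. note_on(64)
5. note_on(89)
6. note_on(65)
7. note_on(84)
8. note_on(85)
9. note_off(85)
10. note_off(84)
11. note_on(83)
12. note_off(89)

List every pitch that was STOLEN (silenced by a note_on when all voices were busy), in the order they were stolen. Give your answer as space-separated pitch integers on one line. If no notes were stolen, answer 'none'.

Op 1: note_on(71): voice 0 is free -> assigned | voices=[71 - - -]
Op 2: note_on(86): voice 1 is free -> assigned | voices=[71 86 - -]
Op 3: note_on(72): voice 2 is free -> assigned | voices=[71 86 72 -]
Op 4: note_on(64): voice 3 is free -> assigned | voices=[71 86 72 64]
Op 5: note_on(89): all voices busy, STEAL voice 0 (pitch 71, oldest) -> assign | voices=[89 86 72 64]
Op 6: note_on(65): all voices busy, STEAL voice 1 (pitch 86, oldest) -> assign | voices=[89 65 72 64]
Op 7: note_on(84): all voices busy, STEAL voice 2 (pitch 72, oldest) -> assign | voices=[89 65 84 64]
Op 8: note_on(85): all voices busy, STEAL voice 3 (pitch 64, oldest) -> assign | voices=[89 65 84 85]
Op 9: note_off(85): free voice 3 | voices=[89 65 84 -]
Op 10: note_off(84): free voice 2 | voices=[89 65 - -]
Op 11: note_on(83): voice 2 is free -> assigned | voices=[89 65 83 -]
Op 12: note_off(89): free voice 0 | voices=[- 65 83 -]

Answer: 71 86 72 64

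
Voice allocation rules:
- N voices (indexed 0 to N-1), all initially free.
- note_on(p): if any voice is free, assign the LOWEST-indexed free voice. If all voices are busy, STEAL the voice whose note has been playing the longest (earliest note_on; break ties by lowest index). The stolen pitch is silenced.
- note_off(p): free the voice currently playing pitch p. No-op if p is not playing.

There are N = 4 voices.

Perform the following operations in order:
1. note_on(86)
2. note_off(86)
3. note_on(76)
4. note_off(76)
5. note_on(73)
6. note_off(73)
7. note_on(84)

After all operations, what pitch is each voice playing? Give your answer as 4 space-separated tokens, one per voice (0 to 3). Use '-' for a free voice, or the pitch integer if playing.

Answer: 84 - - -

Derivation:
Op 1: note_on(86): voice 0 is free -> assigned | voices=[86 - - -]
Op 2: note_off(86): free voice 0 | voices=[- - - -]
Op 3: note_on(76): voice 0 is free -> assigned | voices=[76 - - -]
Op 4: note_off(76): free voice 0 | voices=[- - - -]
Op 5: note_on(73): voice 0 is free -> assigned | voices=[73 - - -]
Op 6: note_off(73): free voice 0 | voices=[- - - -]
Op 7: note_on(84): voice 0 is free -> assigned | voices=[84 - - -]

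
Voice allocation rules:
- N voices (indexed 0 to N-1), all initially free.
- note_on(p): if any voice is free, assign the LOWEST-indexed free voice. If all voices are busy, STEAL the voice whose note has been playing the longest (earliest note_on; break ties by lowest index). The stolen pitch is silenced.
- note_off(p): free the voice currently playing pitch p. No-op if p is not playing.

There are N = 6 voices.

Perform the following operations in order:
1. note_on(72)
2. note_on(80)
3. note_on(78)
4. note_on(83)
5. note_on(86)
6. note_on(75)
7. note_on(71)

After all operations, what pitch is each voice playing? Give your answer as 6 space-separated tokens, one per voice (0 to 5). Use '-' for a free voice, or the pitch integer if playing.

Op 1: note_on(72): voice 0 is free -> assigned | voices=[72 - - - - -]
Op 2: note_on(80): voice 1 is free -> assigned | voices=[72 80 - - - -]
Op 3: note_on(78): voice 2 is free -> assigned | voices=[72 80 78 - - -]
Op 4: note_on(83): voice 3 is free -> assigned | voices=[72 80 78 83 - -]
Op 5: note_on(86): voice 4 is free -> assigned | voices=[72 80 78 83 86 -]
Op 6: note_on(75): voice 5 is free -> assigned | voices=[72 80 78 83 86 75]
Op 7: note_on(71): all voices busy, STEAL voice 0 (pitch 72, oldest) -> assign | voices=[71 80 78 83 86 75]

Answer: 71 80 78 83 86 75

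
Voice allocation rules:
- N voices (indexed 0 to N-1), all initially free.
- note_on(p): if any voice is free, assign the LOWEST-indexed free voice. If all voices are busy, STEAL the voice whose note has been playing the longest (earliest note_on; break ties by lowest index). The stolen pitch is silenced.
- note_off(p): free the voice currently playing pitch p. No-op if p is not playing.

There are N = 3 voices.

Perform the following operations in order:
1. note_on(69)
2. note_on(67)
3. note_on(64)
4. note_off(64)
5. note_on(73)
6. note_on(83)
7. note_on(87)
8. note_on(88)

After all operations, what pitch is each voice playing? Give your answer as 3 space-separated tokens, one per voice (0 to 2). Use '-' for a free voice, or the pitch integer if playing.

Answer: 83 87 88

Derivation:
Op 1: note_on(69): voice 0 is free -> assigned | voices=[69 - -]
Op 2: note_on(67): voice 1 is free -> assigned | voices=[69 67 -]
Op 3: note_on(64): voice 2 is free -> assigned | voices=[69 67 64]
Op 4: note_off(64): free voice 2 | voices=[69 67 -]
Op 5: note_on(73): voice 2 is free -> assigned | voices=[69 67 73]
Op 6: note_on(83): all voices busy, STEAL voice 0 (pitch 69, oldest) -> assign | voices=[83 67 73]
Op 7: note_on(87): all voices busy, STEAL voice 1 (pitch 67, oldest) -> assign | voices=[83 87 73]
Op 8: note_on(88): all voices busy, STEAL voice 2 (pitch 73, oldest) -> assign | voices=[83 87 88]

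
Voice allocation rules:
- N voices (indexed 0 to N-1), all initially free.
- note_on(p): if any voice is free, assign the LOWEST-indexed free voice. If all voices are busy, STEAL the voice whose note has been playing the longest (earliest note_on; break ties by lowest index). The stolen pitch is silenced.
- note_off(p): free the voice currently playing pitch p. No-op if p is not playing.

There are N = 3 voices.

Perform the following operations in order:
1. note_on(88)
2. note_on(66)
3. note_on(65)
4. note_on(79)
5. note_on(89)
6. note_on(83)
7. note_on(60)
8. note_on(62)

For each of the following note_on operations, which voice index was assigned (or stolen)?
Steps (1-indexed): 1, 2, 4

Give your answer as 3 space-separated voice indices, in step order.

Op 1: note_on(88): voice 0 is free -> assigned | voices=[88 - -]
Op 2: note_on(66): voice 1 is free -> assigned | voices=[88 66 -]
Op 3: note_on(65): voice 2 is free -> assigned | voices=[88 66 65]
Op 4: note_on(79): all voices busy, STEAL voice 0 (pitch 88, oldest) -> assign | voices=[79 66 65]
Op 5: note_on(89): all voices busy, STEAL voice 1 (pitch 66, oldest) -> assign | voices=[79 89 65]
Op 6: note_on(83): all voices busy, STEAL voice 2 (pitch 65, oldest) -> assign | voices=[79 89 83]
Op 7: note_on(60): all voices busy, STEAL voice 0 (pitch 79, oldest) -> assign | voices=[60 89 83]
Op 8: note_on(62): all voices busy, STEAL voice 1 (pitch 89, oldest) -> assign | voices=[60 62 83]

Answer: 0 1 0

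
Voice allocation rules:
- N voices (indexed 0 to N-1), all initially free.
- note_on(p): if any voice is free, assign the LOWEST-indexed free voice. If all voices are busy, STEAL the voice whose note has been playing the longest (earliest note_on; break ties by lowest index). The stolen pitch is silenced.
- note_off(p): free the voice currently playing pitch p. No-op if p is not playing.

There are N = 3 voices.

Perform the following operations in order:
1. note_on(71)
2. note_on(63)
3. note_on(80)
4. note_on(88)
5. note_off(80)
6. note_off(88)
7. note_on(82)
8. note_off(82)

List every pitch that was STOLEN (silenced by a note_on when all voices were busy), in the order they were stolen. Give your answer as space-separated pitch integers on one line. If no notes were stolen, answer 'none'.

Answer: 71

Derivation:
Op 1: note_on(71): voice 0 is free -> assigned | voices=[71 - -]
Op 2: note_on(63): voice 1 is free -> assigned | voices=[71 63 -]
Op 3: note_on(80): voice 2 is free -> assigned | voices=[71 63 80]
Op 4: note_on(88): all voices busy, STEAL voice 0 (pitch 71, oldest) -> assign | voices=[88 63 80]
Op 5: note_off(80): free voice 2 | voices=[88 63 -]
Op 6: note_off(88): free voice 0 | voices=[- 63 -]
Op 7: note_on(82): voice 0 is free -> assigned | voices=[82 63 -]
Op 8: note_off(82): free voice 0 | voices=[- 63 -]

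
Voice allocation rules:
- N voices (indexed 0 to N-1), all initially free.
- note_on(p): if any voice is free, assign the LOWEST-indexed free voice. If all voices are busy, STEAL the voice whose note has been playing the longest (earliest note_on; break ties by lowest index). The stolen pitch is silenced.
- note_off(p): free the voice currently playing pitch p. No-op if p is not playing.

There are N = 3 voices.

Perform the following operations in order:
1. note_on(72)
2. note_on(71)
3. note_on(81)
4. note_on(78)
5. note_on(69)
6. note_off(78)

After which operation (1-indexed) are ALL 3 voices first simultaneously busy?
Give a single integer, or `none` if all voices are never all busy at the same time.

Answer: 3

Derivation:
Op 1: note_on(72): voice 0 is free -> assigned | voices=[72 - -]
Op 2: note_on(71): voice 1 is free -> assigned | voices=[72 71 -]
Op 3: note_on(81): voice 2 is free -> assigned | voices=[72 71 81]
Op 4: note_on(78): all voices busy, STEAL voice 0 (pitch 72, oldest) -> assign | voices=[78 71 81]
Op 5: note_on(69): all voices busy, STEAL voice 1 (pitch 71, oldest) -> assign | voices=[78 69 81]
Op 6: note_off(78): free voice 0 | voices=[- 69 81]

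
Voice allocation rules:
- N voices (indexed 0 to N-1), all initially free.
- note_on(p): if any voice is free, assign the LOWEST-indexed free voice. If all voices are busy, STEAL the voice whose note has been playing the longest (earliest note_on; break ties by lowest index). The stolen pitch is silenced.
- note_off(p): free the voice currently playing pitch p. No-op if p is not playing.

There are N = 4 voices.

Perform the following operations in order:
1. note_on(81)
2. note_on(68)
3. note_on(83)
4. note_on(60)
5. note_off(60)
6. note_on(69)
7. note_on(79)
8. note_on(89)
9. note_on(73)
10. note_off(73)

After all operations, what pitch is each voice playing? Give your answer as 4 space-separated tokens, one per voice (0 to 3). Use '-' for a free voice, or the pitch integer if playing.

Answer: 79 89 - 69

Derivation:
Op 1: note_on(81): voice 0 is free -> assigned | voices=[81 - - -]
Op 2: note_on(68): voice 1 is free -> assigned | voices=[81 68 - -]
Op 3: note_on(83): voice 2 is free -> assigned | voices=[81 68 83 -]
Op 4: note_on(60): voice 3 is free -> assigned | voices=[81 68 83 60]
Op 5: note_off(60): free voice 3 | voices=[81 68 83 -]
Op 6: note_on(69): voice 3 is free -> assigned | voices=[81 68 83 69]
Op 7: note_on(79): all voices busy, STEAL voice 0 (pitch 81, oldest) -> assign | voices=[79 68 83 69]
Op 8: note_on(89): all voices busy, STEAL voice 1 (pitch 68, oldest) -> assign | voices=[79 89 83 69]
Op 9: note_on(73): all voices busy, STEAL voice 2 (pitch 83, oldest) -> assign | voices=[79 89 73 69]
Op 10: note_off(73): free voice 2 | voices=[79 89 - 69]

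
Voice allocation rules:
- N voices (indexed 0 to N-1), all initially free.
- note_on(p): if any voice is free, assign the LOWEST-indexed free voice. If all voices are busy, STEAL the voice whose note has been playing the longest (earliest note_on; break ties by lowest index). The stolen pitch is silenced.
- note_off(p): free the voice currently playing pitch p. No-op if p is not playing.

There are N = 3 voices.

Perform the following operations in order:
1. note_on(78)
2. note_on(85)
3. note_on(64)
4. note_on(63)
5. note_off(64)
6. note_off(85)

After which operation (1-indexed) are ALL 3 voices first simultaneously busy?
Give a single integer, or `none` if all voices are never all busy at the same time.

Op 1: note_on(78): voice 0 is free -> assigned | voices=[78 - -]
Op 2: note_on(85): voice 1 is free -> assigned | voices=[78 85 -]
Op 3: note_on(64): voice 2 is free -> assigned | voices=[78 85 64]
Op 4: note_on(63): all voices busy, STEAL voice 0 (pitch 78, oldest) -> assign | voices=[63 85 64]
Op 5: note_off(64): free voice 2 | voices=[63 85 -]
Op 6: note_off(85): free voice 1 | voices=[63 - -]

Answer: 3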